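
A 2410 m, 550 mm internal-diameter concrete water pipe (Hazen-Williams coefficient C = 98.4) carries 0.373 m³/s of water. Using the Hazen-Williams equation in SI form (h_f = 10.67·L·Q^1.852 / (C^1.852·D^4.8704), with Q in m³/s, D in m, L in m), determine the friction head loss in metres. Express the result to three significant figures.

h_f = 10.67·2410·0.373^1.852 / (98.4^1.852·0.550^4.8704) = 15.51 m

h_f ≈ 15.5 m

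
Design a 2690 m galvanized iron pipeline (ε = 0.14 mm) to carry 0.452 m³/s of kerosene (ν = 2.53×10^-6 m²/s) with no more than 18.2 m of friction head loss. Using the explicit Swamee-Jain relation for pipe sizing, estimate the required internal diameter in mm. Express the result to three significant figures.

D ≈ 534 mm

Swamee-Jain (Type III): D = 0.66·[ε^1.25·(LQ²/(gh_f))^4.75 + ν·Q^9.4·(L/(gh_f))^5.2]^0.04
LQ²/(gh_f) = 3.078; L/(gh_f) = 15.07
Term 1 = ε^1.25·(…)^4.75 = 0.00318; Term 2 = ν·Q^9.4·(…)^5.2 = 0.00194
D = 0.66·(0.00318 + 0.00194)^0.04 = 0.5344 m = 534 mm
Check: V = 2.01 m/s, Re = 4.26×10^5, f = 0.01627, h_f = 16.9 m ≈ 18.2 m ✓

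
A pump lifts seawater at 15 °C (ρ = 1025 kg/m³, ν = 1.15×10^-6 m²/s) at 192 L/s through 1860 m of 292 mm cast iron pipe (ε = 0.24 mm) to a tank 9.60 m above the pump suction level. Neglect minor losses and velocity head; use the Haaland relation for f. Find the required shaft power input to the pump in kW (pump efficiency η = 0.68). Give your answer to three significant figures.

V = 4Q/(πD²) = 2.867 m/s; Re = 7.28×10^5; ε/D = 8.22×10^-4; f = 0.01919
h_f = f(L/D)V²/2g = 51.20 m
Total head H = z + h_f = 9.60 + 51.20 = 60.80 m
P_hyd = ρgQH = 1025·9.81·0.192·60.80 = 117.4 kW
P_shaft = P_hyd/η = 117.4/0.68 = 172.6 kW

P_shaft ≈ 173 kW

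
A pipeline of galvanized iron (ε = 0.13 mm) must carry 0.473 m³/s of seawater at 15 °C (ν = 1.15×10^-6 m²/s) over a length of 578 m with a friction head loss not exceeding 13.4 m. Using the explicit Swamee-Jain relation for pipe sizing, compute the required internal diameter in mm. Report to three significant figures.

Swamee-Jain (Type III): D = 0.66·[ε^1.25·(LQ²/(gh_f))^4.75 + ν·Q^9.4·(L/(gh_f))^5.2]^0.04
LQ²/(gh_f) = 0.9837; L/(gh_f) = 4.397
Term 1 = ε^1.25·(…)^4.75 = 1.28×10^-5; Term 2 = ν·Q^9.4·(…)^5.2 = 2.23×10^-6
D = 0.66·(1.28×10^-5 + 2.23×10^-6)^0.04 = 0.4233 m = 423 mm
Check: V = 3.36 m/s, Re = 1.24×10^6, f = 0.01569, h_f = 12.3 m ≈ 13.4 m ✓

D ≈ 423 mm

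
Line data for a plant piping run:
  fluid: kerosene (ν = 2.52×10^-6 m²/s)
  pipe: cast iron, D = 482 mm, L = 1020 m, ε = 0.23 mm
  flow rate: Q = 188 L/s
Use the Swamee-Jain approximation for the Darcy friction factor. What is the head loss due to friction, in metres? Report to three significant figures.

h_f ≈ 2.16 m

V = 4Q/(πD²) = 4·0.188/(π·0.482²) = 1.030 m/s
Re = VD/ν = 1.030·0.482/2.52×10^-6 = 1.97×10^5 → turbulent
ε/D = 0.23/482 = 4.77×10^-4
Swamee-Jain: f = 0.01884
h_f = f(L/D)V²/(2g) = 0.01884·(1020/0.482)·1.030²/(2·9.81) = 2.157 m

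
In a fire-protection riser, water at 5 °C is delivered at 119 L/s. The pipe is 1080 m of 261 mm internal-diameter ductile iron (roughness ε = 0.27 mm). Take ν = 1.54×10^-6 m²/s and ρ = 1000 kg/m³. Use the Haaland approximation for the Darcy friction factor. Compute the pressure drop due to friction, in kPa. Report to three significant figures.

V = 4Q/(πD²) = 4·0.119/(π·0.261²) = 2.224 m/s
Re = VD/ν = 2.224·0.261/1.54×10^-6 = 3.77×10^5 → turbulent
ε/D = 0.27/261 = 0.00103
Haaland: f = 0.02051
h_f = f(L/D)V²/(2g) = 0.02051·(1080/0.261)·2.224²/(2·9.81) = 21.40 m
Δp = ρg·h_f = 1000·9.81·21.40 = 209.9 kPa

Δp ≈ 210 kPa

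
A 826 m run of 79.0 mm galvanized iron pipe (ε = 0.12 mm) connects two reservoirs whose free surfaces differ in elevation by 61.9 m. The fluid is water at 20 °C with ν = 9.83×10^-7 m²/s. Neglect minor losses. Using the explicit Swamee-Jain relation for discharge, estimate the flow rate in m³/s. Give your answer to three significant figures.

Swamee-Jain (Type II): Q = -0.965·√(gD⁵h_f/L)·ln[ε/(3.7D) + √(3.17ν²L/(gD³h_f))]
√(gD⁵h_f/L) = √(9.81·0.0790⁵·61.9/826) = 0.001504
ε/(3.7D) = 4.11×10^-4; √(3.17ν²L/(gD³h_f)) = 9.19×10^-5
Q = -0.965·0.001504·ln(5.025×10^-4) = 0.01102 m³/s
Check: V = 2.25 m/s, Re = 1.81×10^5, f = 0.02315, h_f = 62.4 m ≈ 61.9 m ✓

Q ≈ 0.0110 m³/s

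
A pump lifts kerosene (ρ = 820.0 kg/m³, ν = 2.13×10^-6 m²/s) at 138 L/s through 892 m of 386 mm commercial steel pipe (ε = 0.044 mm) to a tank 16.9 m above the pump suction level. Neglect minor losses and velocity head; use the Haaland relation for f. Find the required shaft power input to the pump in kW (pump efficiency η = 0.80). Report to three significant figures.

P_shaft ≈ 27.1 kW

V = 4Q/(πD²) = 1.179 m/s; Re = 2.14×10^5; ε/D = 1.14×10^-4; f = 0.01612
h_f = f(L/D)V²/2g = 2.641 m
Total head H = z + h_f = 16.9 + 2.641 = 19.54 m
P_hyd = ρgQH = 820.0·9.81·0.138·19.54 = 21.69 kW
P_shaft = P_hyd/η = 21.69/0.80 = 27.11 kW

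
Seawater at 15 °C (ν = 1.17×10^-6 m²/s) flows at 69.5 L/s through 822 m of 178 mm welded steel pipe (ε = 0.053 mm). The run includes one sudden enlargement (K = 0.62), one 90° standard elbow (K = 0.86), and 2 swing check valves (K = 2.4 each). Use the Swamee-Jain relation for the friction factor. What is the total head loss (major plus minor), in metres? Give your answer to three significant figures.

V = 4Q/(πD²) = 2.793 m/s; V²/2g = 0.3976 m
Re = 4.25×10^5, ε/D = 2.98×10^-4 → f = 0.01655 (Swamee-Jain)
Major: h_f = f(L/D)·V²/2g = 0.01655·4618·0.3976 = 30.39 m
Minor: ΣK = 6.28; h_m = ΣK·V²/2g = 2.497 m
Total H_L = 30.39 + 2.497 = 32.88 m

H_L ≈ 32.9 m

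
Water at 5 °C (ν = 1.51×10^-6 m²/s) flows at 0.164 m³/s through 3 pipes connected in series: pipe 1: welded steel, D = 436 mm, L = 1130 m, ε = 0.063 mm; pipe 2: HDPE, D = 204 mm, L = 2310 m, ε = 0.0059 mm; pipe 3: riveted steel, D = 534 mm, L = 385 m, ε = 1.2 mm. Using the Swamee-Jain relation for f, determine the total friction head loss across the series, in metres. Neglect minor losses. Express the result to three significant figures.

H ≈ 191 m

Pipe 1: V = 1.098 m/s, Re = 3.17×10^5, ε/D = 1.44×10^-4, f = 0.01574, h_1 = f(L/D)V²/2g = 2.508 m
Pipe 2: V = 5.018 m/s, Re = 6.78×10^5, ε/D = 2.89×10^-5, f = 0.01294, h_2 = f(L/D)V²/2g = 188.0 m
Pipe 3: V = 0.7323 m/s, Re = 2.59×10^5, ε/D = 0.00225, f = 0.02496, h_3 = f(L/D)V²/2g = 0.4919 m
Series → Q common, losses add: H = Σh = 191.0 m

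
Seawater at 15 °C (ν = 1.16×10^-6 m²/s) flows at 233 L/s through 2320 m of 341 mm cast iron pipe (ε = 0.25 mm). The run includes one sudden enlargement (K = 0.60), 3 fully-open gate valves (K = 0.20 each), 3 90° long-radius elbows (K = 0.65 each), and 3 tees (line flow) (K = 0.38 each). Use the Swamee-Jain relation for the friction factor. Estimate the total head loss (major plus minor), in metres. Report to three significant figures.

H_L ≈ 44.0 m

V = 4Q/(πD²) = 2.551 m/s; V²/2g = 0.3318 m
Re = 7.50×10^5, ε/D = 7.33×10^-4 → f = 0.01884 (Swamee-Jain)
Major: h_f = f(L/D)·V²/2g = 0.01884·6804·0.3318 = 42.53 m
Minor: ΣK = 4.29; h_m = ΣK·V²/2g = 1.423 m
Total H_L = 42.53 + 1.423 = 43.95 m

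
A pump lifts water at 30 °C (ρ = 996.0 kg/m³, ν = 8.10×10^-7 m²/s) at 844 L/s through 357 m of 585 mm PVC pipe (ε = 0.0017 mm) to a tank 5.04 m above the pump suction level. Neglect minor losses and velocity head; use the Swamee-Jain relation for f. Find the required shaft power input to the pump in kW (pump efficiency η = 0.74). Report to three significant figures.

V = 4Q/(πD²) = 3.140 m/s; Re = 2.27×10^6; ε/D = 2.91×10^-6; f = 0.01028
h_f = f(L/D)V²/2g = 3.153 m
Total head H = z + h_f = 5.04 + 3.153 = 8.193 m
P_hyd = ρgQH = 996.0·9.81·0.844·8.193 = 67.57 kW
P_shaft = P_hyd/η = 67.57/0.74 = 91.31 kW

P_shaft ≈ 91.3 kW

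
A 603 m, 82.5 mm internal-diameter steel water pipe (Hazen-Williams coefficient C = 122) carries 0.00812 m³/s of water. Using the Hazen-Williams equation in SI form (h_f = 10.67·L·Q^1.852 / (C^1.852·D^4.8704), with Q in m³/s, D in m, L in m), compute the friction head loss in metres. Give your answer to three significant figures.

h_f = 10.67·603·0.00812^1.852 / (122^1.852·0.0825^4.8704) = 22.40 m

h_f ≈ 22.4 m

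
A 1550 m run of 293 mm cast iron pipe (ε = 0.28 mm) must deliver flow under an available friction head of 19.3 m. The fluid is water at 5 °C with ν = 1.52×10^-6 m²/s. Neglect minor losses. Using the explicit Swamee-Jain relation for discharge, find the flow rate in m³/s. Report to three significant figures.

Swamee-Jain (Type II): Q = -0.965·√(gD⁵h_f/L)·ln[ε/(3.7D) + √(3.17ν²L/(gD³h_f))]
√(gD⁵h_f/L) = √(9.81·0.293⁵·19.3/1550) = 0.01624
ε/(3.7D) = 2.58×10^-4; √(3.17ν²L/(gD³h_f)) = 4.88×10^-5
Q = -0.965·0.01624·ln(3.071×10^-4) = 0.1268 m³/s
Check: V = 1.88 m/s, Re = 3.62×10^5, f = 0.02039, h_f = 19.4 m ≈ 19.3 m ✓

Q ≈ 0.127 m³/s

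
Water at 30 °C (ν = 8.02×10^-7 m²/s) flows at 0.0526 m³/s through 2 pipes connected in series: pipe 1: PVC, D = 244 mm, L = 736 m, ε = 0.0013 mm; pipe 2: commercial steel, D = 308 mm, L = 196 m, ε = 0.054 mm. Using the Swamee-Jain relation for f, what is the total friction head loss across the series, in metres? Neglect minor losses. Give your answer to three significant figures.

H ≈ 3.01 m

Pipe 1: V = 1.125 m/s, Re = 3.42×10^5, ε/D = 5.33×10^-6, f = 0.01409, h_1 = f(L/D)V²/2g = 2.742 m
Pipe 2: V = 0.7060 m/s, Re = 2.71×10^5, ε/D = 1.75×10^-4, f = 0.01630, h_2 = f(L/D)V²/2g = 0.2636 m
Series → Q common, losses add: H = Σh = 3.005 m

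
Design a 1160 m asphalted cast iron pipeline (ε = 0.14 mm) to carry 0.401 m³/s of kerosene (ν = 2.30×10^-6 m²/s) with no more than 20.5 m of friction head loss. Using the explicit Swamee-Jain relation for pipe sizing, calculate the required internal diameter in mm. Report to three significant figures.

D ≈ 423 mm

Swamee-Jain (Type III): D = 0.66·[ε^1.25·(LQ²/(gh_f))^4.75 + ν·Q^9.4·(L/(gh_f))^5.2]^0.04
LQ²/(gh_f) = 0.9275; L/(gh_f) = 5.768
Term 1 = ε^1.25·(…)^4.75 = 1.07×10^-5; Term 2 = ν·Q^9.4·(…)^5.2 = 3.88×10^-6
D = 0.66·(1.07×10^-5 + 3.88×10^-6)^0.04 = 0.4227 m = 423 mm
Check: V = 2.86 m/s, Re = 5.25×10^5, f = 0.01656, h_f = 18.9 m ≈ 20.5 m ✓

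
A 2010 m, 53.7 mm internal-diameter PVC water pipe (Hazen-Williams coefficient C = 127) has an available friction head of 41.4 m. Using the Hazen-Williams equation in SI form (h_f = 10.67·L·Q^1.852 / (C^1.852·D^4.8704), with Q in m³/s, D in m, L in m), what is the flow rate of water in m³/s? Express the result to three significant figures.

Q ≈ 0.00199 m³/s

Rearranging: Q = [h_f·C^1.852·D^4.8704 / (10.67·L)]^(1/1.852)
Q = [41.4·127^1.852·0.0537^4.8704 / (10.67·2010)]^0.540 = 0.001987 m³/s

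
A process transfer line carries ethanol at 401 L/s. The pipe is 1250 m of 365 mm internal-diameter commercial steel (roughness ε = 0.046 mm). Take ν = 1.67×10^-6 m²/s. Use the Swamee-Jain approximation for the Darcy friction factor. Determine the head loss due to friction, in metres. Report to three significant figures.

V = 4Q/(πD²) = 4·0.401/(π·0.365²) = 3.832 m/s
Re = VD/ν = 3.832·0.365/1.67×10^-6 = 8.38×10^5 → turbulent
ε/D = 0.046/365 = 1.26×10^-4
Swamee-Jain: f = 0.01407
h_f = f(L/D)V²/(2g) = 0.01407·(1250/0.365)·3.832²/(2·9.81) = 36.06 m

h_f ≈ 36.1 m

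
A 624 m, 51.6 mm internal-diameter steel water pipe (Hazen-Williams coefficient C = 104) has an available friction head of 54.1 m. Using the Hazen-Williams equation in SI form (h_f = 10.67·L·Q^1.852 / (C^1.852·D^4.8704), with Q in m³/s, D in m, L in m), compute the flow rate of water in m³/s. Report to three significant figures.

Rearranging: Q = [h_f·C^1.852·D^4.8704 / (10.67·L)]^(1/1.852)
Q = [54.1·104^1.852·0.0516^4.8704 / (10.67·624)]^0.540 = 0.003184 m³/s

Q ≈ 0.00318 m³/s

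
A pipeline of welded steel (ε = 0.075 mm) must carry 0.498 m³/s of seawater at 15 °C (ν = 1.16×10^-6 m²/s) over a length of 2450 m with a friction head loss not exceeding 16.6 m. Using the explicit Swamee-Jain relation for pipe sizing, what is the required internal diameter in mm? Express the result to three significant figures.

Swamee-Jain (Type III): D = 0.66·[ε^1.25·(LQ²/(gh_f))^4.75 + ν·Q^9.4·(L/(gh_f))^5.2]^0.04
LQ²/(gh_f) = 3.731; L/(gh_f) = 15.04
Term 1 = ε^1.25·(…)^4.75 = 0.00363; Term 2 = ν·Q^9.4·(…)^5.2 = 0.00219
D = 0.66·(0.00363 + 0.00219)^0.04 = 0.5372 m = 537 mm
Check: V = 2.20 m/s, Re = 1.02×10^6, f = 0.01404, h_f = 15.7 m ≈ 16.6 m ✓

D ≈ 537 mm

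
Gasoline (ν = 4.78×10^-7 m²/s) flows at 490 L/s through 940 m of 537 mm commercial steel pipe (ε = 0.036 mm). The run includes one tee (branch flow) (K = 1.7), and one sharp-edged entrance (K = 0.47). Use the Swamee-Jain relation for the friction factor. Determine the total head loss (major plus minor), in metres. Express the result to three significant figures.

H_L ≈ 5.57 m

V = 4Q/(πD²) = 2.164 m/s; V²/2g = 0.2386 m
Re = 2.43×10^6, ε/D = 6.70×10^-5 → f = 0.01209 (Swamee-Jain)
Major: h_f = f(L/D)·V²/2g = 0.01209·1750·0.2386 = 5.050 m
Minor: ΣK = 2.17; h_m = ΣK·V²/2g = 0.5177 m
Total H_L = 5.050 + 0.5177 = 5.568 m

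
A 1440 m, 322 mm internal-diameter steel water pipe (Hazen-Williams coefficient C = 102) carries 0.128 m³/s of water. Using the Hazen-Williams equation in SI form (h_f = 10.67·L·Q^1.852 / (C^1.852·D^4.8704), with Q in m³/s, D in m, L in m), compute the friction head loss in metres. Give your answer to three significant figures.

h_f = 10.67·1440·0.128^1.852 / (102^1.852·0.322^4.8704) = 16.22 m

h_f ≈ 16.2 m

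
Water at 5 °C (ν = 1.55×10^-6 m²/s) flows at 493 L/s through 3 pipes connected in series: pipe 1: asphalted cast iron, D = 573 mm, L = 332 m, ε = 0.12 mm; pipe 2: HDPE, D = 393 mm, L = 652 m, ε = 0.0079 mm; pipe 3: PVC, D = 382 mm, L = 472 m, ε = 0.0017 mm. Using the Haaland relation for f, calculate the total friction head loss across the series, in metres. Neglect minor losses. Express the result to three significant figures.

H ≈ 31.7 m

Pipe 1: V = 1.912 m/s, Re = 7.07×10^5, ε/D = 2.09×10^-4, f = 0.01500, h_1 = f(L/D)V²/2g = 1.619 m
Pipe 2: V = 4.064 m/s, Re = 1.03×10^6, ε/D = 2.01×10^-5, f = 0.01191, h_2 = f(L/D)V²/2g = 16.64 m
Pipe 3: V = 4.302 m/s, Re = 1.06×10^6, ε/D = 4.45×10^-6, f = 0.01155, h_3 = f(L/D)V²/2g = 13.46 m
Series → Q common, losses add: H = Σh = 31.72 m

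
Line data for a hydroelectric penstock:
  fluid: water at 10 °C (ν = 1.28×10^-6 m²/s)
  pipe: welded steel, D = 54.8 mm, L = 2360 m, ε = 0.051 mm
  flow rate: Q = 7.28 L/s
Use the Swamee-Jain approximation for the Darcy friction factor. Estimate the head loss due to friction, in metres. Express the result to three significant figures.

V = 4Q/(πD²) = 4·0.00728/(π·0.0548²) = 3.087 m/s
Re = VD/ν = 3.087·0.0548/1.28×10^-6 = 1.32×10^5 → turbulent
ε/D = 0.051/54.8 = 9.31×10^-4
Swamee-Jain: f = 0.02155
h_f = f(L/D)V²/(2g) = 0.02155·(2360/0.0548)·3.087²/(2·9.81) = 450.7 m

h_f ≈ 451 m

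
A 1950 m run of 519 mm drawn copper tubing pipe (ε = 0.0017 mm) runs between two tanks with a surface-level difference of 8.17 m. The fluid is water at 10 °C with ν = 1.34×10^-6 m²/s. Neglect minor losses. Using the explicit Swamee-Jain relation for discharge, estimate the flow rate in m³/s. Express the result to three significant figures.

Q ≈ 0.392 m³/s

Swamee-Jain (Type II): Q = -0.965·√(gD⁵h_f/L)·ln[ε/(3.7D) + √(3.17ν²L/(gD³h_f))]
√(gD⁵h_f/L) = √(9.81·0.519⁵·8.17/1950) = 0.03934
ε/(3.7D) = 8.85×10^-7; √(3.17ν²L/(gD³h_f)) = 3.15×10^-5
Q = -0.965·0.03934·ln(3.236×10^-5) = 0.3925 m³/s
Check: V = 1.86 m/s, Re = 7.19×10^5, f = 0.01235, h_f = 8.14 m ≈ 8.17 m ✓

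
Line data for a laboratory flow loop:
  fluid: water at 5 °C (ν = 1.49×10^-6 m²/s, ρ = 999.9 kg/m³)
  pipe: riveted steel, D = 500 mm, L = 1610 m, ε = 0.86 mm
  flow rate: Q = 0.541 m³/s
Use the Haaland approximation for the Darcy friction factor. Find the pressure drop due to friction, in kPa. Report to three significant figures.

V = 4Q/(πD²) = 4·0.541/(π·0.500²) = 2.755 m/s
Re = VD/ν = 2.755·0.500/1.49×10^-6 = 9.25×10^5 → turbulent
ε/D = 0.86/500 = 0.00172
Haaland: f = 0.02275
h_f = f(L/D)V²/(2g) = 0.02275·(1610/0.500)·2.755²/(2·9.81) = 28.34 m
Δp = ρg·h_f = 999.9·9.81·28.34 = 278.0 kPa

Δp ≈ 278 kPa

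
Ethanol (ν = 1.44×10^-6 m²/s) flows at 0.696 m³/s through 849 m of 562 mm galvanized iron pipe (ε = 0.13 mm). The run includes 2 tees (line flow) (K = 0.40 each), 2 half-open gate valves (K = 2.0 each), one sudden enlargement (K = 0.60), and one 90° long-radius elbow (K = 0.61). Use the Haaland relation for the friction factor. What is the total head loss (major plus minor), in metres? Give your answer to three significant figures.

V = 4Q/(πD²) = 2.806 m/s; V²/2g = 0.4012 m
Re = 1.10×10^6, ε/D = 2.31×10^-4 → f = 0.01488 (Haaland)
Major: h_f = f(L/D)·V²/2g = 0.01488·1511·0.4012 = 9.016 m
Minor: ΣK = 6.01; h_m = ΣK·V²/2g = 2.411 m
Total H_L = 9.016 + 2.411 = 11.43 m

H_L ≈ 11.4 m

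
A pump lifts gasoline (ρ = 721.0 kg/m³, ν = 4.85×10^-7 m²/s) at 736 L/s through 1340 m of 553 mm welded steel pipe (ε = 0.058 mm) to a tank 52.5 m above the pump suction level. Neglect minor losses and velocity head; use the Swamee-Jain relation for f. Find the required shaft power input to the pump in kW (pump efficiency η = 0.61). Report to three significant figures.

V = 4Q/(πD²) = 3.064 m/s; Re = 3.49×10^6; ε/D = 1.05×10^-4; f = 0.01264
h_f = f(L/D)V²/2g = 14.66 m
Total head H = z + h_f = 52.5 + 14.66 = 67.16 m
P_hyd = ρgQH = 721.0·9.81·0.736·67.16 = 349.6 kW
P_shaft = P_hyd/η = 349.6/0.61 = 573.2 kW

P_shaft ≈ 573 kW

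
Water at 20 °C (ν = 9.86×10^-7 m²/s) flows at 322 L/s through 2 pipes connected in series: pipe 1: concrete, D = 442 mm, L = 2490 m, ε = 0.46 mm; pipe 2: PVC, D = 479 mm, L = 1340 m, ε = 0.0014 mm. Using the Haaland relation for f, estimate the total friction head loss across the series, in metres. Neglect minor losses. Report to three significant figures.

H ≈ 30.9 m

Pipe 1: V = 2.099 m/s, Re = 9.41×10^5, ε/D = 0.00104, f = 0.02014, h_1 = f(L/D)V²/2g = 25.47 m
Pipe 2: V = 1.787 m/s, Re = 8.68×10^5, ε/D = 2.92×10^-6, f = 0.01191, h_2 = f(L/D)V²/2g = 5.422 m
Series → Q common, losses add: H = Σh = 30.89 m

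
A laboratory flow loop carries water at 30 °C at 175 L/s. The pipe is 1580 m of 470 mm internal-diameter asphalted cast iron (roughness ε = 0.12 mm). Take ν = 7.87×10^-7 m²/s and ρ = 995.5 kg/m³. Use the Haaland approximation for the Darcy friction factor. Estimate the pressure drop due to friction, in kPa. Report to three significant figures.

Δp ≈ 26.5 kPa

V = 4Q/(πD²) = 4·0.175/(π·0.470²) = 1.009 m/s
Re = VD/ν = 1.009·0.470/7.87×10^-7 = 6.02×10^5 → turbulent
ε/D = 0.12/470 = 2.55×10^-4
Haaland: f = 0.01559
h_f = f(L/D)V²/(2g) = 0.01559·(1580/0.470)·1.009²/(2·9.81) = 2.717 m
Δp = ρg·h_f = 995.5·9.81·2.717 = 26.54 kPa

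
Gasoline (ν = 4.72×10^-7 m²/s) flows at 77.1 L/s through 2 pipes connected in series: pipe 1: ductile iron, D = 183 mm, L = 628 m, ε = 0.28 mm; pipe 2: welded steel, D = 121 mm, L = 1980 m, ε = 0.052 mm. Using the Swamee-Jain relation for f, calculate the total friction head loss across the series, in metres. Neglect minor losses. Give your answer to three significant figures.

H ≈ 654 m

Pipe 1: V = 2.931 m/s, Re = 1.14×10^6, ε/D = 0.00153, f = 0.02211, h_1 = f(L/D)V²/2g = 33.23 m
Pipe 2: V = 6.705 m/s, Re = 1.72×10^6, ε/D = 4.30×10^-4, f = 0.01656, h_2 = f(L/D)V²/2g = 620.9 m
Series → Q common, losses add: H = Σh = 654.1 m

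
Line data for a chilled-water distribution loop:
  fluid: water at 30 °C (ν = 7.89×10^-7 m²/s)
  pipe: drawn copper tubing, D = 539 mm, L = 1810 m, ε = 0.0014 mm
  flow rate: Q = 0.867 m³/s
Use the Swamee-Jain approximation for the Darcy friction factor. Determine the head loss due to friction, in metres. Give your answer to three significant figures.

h_f ≈ 24.9 m

V = 4Q/(πD²) = 4·0.867/(π·0.539²) = 3.800 m/s
Re = VD/ν = 3.800·0.539/7.89×10^-7 = 2.60×10^6 → turbulent
ε/D = 0.0014/539 = 2.60×10^-6
Swamee-Jain: f = 0.01007
h_f = f(L/D)V²/(2g) = 0.01007·(1810/0.539)·3.800²/(2·9.81) = 24.87 m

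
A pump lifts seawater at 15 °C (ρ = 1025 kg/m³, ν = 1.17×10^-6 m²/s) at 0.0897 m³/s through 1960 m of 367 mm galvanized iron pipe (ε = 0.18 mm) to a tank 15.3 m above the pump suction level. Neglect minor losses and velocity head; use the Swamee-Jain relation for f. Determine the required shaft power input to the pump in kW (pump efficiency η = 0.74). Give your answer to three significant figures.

V = 4Q/(πD²) = 0.8480 m/s; Re = 2.66×10^5; ε/D = 4.90×10^-4; f = 0.01844
h_f = f(L/D)V²/2g = 3.609 m
Total head H = z + h_f = 15.3 + 3.609 = 18.91 m
P_hyd = ρgQH = 1025·9.81·0.0897·18.91 = 17.05 kW
P_shaft = P_hyd/η = 17.05/0.74 = 23.05 kW

P_shaft ≈ 23.0 kW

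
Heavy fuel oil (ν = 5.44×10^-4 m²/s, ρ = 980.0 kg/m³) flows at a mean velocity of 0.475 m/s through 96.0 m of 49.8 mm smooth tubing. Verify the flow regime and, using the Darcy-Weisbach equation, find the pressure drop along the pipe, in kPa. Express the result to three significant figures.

Re = VD/ν = 0.475·0.04980/5.44×10^-4 = 43.5 → laminar (Re < 2300)
f = 64/Re = 1.472
h_f = f(L/D)V²/(2g) = 1.472·(96.0/0.04980)·0.475²/(2·9.81) = 32.63 m
Δp = ρg·h_f = 980.0·9.81·32.63 = 313.7 kPa

Δp ≈ 314 kPa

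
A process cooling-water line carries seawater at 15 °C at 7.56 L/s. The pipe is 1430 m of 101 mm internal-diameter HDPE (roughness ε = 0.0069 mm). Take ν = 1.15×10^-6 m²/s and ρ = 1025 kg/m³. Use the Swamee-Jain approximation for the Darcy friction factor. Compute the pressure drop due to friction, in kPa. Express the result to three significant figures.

Δp ≈ 122 kPa

V = 4Q/(πD²) = 4·0.00756/(π·0.101²) = 0.9436 m/s
Re = VD/ν = 0.9436·0.101/1.15×10^-6 = 8.29×10^4 → turbulent
ε/D = 0.0069/101 = 6.83×10^-5
Swamee-Jain: f = 0.01895
h_f = f(L/D)V²/(2g) = 0.01895·(1430/0.101)·0.9436²/(2·9.81) = 12.18 m
Δp = ρg·h_f = 1025·9.81·12.18 = 122.5 kPa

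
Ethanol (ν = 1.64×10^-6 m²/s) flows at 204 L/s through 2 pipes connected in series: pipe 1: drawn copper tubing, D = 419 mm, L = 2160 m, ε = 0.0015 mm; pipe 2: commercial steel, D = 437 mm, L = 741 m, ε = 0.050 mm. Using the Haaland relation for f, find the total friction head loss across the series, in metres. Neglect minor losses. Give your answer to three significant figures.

Pipe 1: V = 1.479 m/s, Re = 3.78×10^5, ε/D = 3.58×10^-6, f = 0.01377, h_1 = f(L/D)V²/2g = 7.922 m
Pipe 2: V = 1.360 m/s, Re = 3.62×10^5, ε/D = 1.14×10^-4, f = 0.01498, h_2 = f(L/D)V²/2g = 2.395 m
Series → Q common, losses add: H = Σh = 10.32 m

H ≈ 10.3 m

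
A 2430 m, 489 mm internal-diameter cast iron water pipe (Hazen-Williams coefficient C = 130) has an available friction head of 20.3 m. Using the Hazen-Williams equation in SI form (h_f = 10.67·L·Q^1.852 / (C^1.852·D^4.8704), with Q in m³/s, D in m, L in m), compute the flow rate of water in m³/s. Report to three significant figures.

Rearranging: Q = [h_f·C^1.852·D^4.8704 / (10.67·L)]^(1/1.852)
Q = [20.3·130^1.852·0.489^4.8704 / (10.67·2430)]^0.540 = 0.4165 m³/s

Q ≈ 0.417 m³/s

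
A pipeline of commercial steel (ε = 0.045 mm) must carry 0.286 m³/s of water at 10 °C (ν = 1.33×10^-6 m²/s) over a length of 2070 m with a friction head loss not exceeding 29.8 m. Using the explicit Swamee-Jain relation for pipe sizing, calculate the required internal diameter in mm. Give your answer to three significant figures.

D ≈ 371 mm

Swamee-Jain (Type III): D = 0.66·[ε^1.25·(LQ²/(gh_f))^4.75 + ν·Q^9.4·(L/(gh_f))^5.2]^0.04
LQ²/(gh_f) = 0.5792; L/(gh_f) = 7.081
Term 1 = ε^1.25·(…)^4.75 = 2.75×10^-7; Term 2 = ν·Q^9.4·(…)^5.2 = 2.72×10^-7
D = 0.66·(2.75×10^-7 + 2.72×10^-7)^0.04 = 0.3707 m = 371 mm
Check: V = 2.65 m/s, Re = 7.39×10^5, f = 0.01416, h_f = 28.3 m ≈ 29.8 m ✓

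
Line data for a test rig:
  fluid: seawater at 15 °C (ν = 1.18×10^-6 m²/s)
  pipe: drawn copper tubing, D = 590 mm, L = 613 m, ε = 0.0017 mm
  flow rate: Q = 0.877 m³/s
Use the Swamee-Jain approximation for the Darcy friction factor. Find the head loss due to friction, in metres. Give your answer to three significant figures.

h_f ≈ 5.90 m

V = 4Q/(πD²) = 4·0.877/(π·0.590²) = 3.208 m/s
Re = VD/ν = 3.208·0.590/1.18×10^-6 = 1.60×10^6 → turbulent
ε/D = 0.0017/590 = 2.88×10^-6
Swamee-Jain: f = 0.01083
h_f = f(L/D)V²/(2g) = 0.01083·(613/0.590)·3.208²/(2·9.81) = 5.904 m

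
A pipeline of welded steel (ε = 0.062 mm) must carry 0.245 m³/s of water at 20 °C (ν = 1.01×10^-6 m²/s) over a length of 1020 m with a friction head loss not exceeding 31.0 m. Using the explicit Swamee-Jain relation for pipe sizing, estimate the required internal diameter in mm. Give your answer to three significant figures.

D ≈ 304 mm

Swamee-Jain (Type III): D = 0.66·[ε^1.25·(LQ²/(gh_f))^4.75 + ν·Q^9.4·(L/(gh_f))^5.2]^0.04
LQ²/(gh_f) = 0.2013; L/(gh_f) = 3.354
Term 1 = ε^1.25·(…)^4.75 = 2.72×10^-9; Term 2 = ν·Q^9.4·(…)^5.2 = 9.90×10^-10
D = 0.66·(2.72×10^-9 + 9.90×10^-10)^0.04 = 0.3036 m = 304 mm
Check: V = 3.38 m/s, Re = 1.02×10^6, f = 0.01480, h_f = 29.0 m ≈ 31.0 m ✓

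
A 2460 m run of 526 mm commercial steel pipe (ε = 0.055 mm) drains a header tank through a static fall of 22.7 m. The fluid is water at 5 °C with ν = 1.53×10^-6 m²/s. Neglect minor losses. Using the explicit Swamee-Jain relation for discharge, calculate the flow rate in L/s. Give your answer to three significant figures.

Swamee-Jain (Type II): Q = -0.965·√(gD⁵h_f/L)·ln[ε/(3.7D) + √(3.17ν²L/(gD³h_f))]
√(gD⁵h_f/L) = √(9.81·0.526⁵·22.7/2460) = 0.06037
ε/(3.7D) = 2.83×10^-5; √(3.17ν²L/(gD³h_f)) = 2.37×10^-5
Q = -0.965·0.06037·ln(5.199×10^-5) = 0.5747 m³/s
Check: V = 2.64 m/s, Re = 9.09×10^5, f = 0.01368, h_f = 22.8 m ≈ 22.7 m ✓

Q ≈ 575 L/s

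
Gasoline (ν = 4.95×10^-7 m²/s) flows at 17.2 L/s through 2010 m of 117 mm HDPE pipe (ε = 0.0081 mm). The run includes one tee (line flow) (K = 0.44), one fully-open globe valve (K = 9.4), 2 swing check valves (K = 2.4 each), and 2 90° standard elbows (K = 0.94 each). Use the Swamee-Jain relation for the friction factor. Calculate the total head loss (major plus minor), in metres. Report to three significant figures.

V = 4Q/(πD²) = 1.600 m/s; V²/2g = 0.1304 m
Re = 3.78×10^5, ε/D = 6.92×10^-5 → f = 0.01463 (Swamee-Jain)
Major: h_f = f(L/D)·V²/2g = 0.01463·17179·0.1304 = 32.79 m
Minor: ΣK = 16.5; h_m = ΣK·V²/2g = 2.155 m
Total H_L = 32.79 + 2.155 = 34.95 m

H_L ≈ 34.9 m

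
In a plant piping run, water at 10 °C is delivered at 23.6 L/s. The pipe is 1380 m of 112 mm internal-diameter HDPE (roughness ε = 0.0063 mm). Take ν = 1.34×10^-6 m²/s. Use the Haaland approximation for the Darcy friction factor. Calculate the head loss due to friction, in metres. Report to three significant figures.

V = 4Q/(πD²) = 4·0.0236/(π·0.112²) = 2.395 m/s
Re = VD/ν = 2.395·0.112/1.34×10^-6 = 2.00×10^5 → turbulent
ε/D = 0.0063/112 = 5.62×10^-5
Haaland: f = 0.01587
h_f = f(L/D)V²/(2g) = 0.01587·(1380/0.112)·2.395²/(2·9.81) = 57.20 m

h_f ≈ 57.2 m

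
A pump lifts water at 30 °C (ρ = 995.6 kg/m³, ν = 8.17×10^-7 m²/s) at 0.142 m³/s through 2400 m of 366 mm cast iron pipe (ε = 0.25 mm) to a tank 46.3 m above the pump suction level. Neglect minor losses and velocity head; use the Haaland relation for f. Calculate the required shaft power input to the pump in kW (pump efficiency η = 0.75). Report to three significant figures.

P_shaft ≈ 106 kW

V = 4Q/(πD²) = 1.350 m/s; Re = 6.05×10^5; ε/D = 6.83×10^-4; f = 0.01854
h_f = f(L/D)V²/2g = 11.29 m
Total head H = z + h_f = 46.3 + 11.29 = 57.59 m
P_hyd = ρgQH = 995.6·9.81·0.142·57.59 = 79.87 kW
P_shaft = P_hyd/η = 79.87/0.75 = 106.5 kW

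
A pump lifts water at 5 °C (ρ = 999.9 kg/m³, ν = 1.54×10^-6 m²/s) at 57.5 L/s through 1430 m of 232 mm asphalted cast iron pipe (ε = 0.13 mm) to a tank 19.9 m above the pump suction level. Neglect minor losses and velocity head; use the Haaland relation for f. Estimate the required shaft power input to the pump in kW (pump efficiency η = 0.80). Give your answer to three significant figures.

V = 4Q/(πD²) = 1.360 m/s; Re = 2.05×10^5; ε/D = 5.60×10^-4; f = 0.01891
h_f = f(L/D)V²/2g = 10.99 m
Total head H = z + h_f = 19.9 + 10.99 = 30.89 m
P_hyd = ρgQH = 999.9·9.81·0.0575·30.89 = 17.42 kW
P_shaft = P_hyd/η = 17.42/0.80 = 21.78 kW

P_shaft ≈ 21.8 kW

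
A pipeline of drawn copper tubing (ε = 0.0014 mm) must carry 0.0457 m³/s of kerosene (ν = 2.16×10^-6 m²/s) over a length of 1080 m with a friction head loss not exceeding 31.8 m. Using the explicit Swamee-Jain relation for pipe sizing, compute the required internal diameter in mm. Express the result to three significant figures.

Swamee-Jain (Type III): D = 0.66·[ε^1.25·(LQ²/(gh_f))^4.75 + ν·Q^9.4·(L/(gh_f))^5.2]^0.04
LQ²/(gh_f) = 0.007230; L/(gh_f) = 3.462
Term 1 = ε^1.25·(…)^4.75 = 3.26×10^-18; Term 2 = ν·Q^9.4·(…)^5.2 = 3.48×10^-16
D = 0.66·(3.26×10^-18 + 3.48×10^-16)^0.04 = 0.1590 m = 159 mm
Check: V = 2.30 m/s, Re = 1.69×10^5, f = 0.01612, h_f = 29.6 m ≈ 31.8 m ✓

D ≈ 159 mm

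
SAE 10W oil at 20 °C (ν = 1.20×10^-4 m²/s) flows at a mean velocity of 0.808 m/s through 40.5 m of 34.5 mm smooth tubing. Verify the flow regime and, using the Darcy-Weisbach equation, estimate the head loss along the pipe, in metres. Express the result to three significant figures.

Re = VD/ν = 0.808·0.03450/1.20×10^-4 = 232 → laminar (Re < 2300)
f = 64/Re = 0.2755
h_f = f(L/D)V²/(2g) = 0.2755·(40.5/0.03450)·0.808²/(2·9.81) = 10.76 m

h_f ≈ 10.8 m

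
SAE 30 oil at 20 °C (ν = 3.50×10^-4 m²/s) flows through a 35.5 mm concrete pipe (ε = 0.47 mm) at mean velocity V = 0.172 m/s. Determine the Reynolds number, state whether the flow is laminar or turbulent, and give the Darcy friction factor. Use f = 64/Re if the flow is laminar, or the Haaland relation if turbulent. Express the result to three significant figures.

Re ≈ 17.4; laminar; f = 64/Re ≈ 3.67

Re = VD/ν = 0.1720·0.0355/3.50×10^-4 = 17.4
Re < 2300 → laminar → f = 64/Re = 3.669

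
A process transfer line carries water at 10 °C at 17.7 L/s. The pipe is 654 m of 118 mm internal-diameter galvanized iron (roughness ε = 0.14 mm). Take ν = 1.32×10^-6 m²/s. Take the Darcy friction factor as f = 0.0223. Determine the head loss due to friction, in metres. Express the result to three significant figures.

h_f ≈ 16.5 m

V = 4Q/(πD²) = 4·0.0177/(π·0.118²) = 1.619 m/s
h_f = f(L/D)V²/(2g) = 0.02230·(654/0.118)·1.619²/(2·9.81) = 16.50 m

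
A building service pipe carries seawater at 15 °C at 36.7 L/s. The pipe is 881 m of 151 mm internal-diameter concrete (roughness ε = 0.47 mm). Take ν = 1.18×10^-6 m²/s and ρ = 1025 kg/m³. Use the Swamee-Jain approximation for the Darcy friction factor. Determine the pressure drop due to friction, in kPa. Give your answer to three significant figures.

Δp ≈ 340 kPa

V = 4Q/(πD²) = 4·0.0367/(π·0.151²) = 2.049 m/s
Re = VD/ν = 2.049·0.151/1.18×10^-6 = 2.62×10^5 → turbulent
ε/D = 0.47/151 = 0.00311
Swamee-Jain: f = 0.02710
h_f = f(L/D)V²/(2g) = 0.02710·(881/0.151)·2.049²/(2·9.81) = 33.84 m
Δp = ρg·h_f = 1025·9.81·33.84 = 340.3 kPa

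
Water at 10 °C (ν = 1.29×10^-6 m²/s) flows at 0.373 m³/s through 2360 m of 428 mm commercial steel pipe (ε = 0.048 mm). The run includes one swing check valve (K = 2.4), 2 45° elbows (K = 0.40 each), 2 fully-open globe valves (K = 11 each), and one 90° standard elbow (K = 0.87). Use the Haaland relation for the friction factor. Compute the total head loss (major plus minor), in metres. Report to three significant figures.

V = 4Q/(πD²) = 2.593 m/s; V²/2g = 0.3426 m
Re = 8.60×10^5, ε/D = 1.12×10^-4 → f = 0.01366 (Haaland)
Major: h_f = f(L/D)·V²/2g = 0.01366·5514·0.3426 = 25.81 m
Minor: ΣK = 26.1; h_m = ΣK·V²/2g = 8.931 m
Total H_L = 25.81 + 8.931 = 34.74 m

H_L ≈ 34.7 m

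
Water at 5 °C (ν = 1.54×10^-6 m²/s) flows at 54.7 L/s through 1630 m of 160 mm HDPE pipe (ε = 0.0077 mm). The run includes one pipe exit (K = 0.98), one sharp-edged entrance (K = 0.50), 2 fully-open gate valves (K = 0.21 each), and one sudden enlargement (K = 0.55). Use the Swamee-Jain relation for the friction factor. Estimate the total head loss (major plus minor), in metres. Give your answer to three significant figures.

V = 4Q/(πD²) = 2.721 m/s; V²/2g = 0.3772 m
Re = 2.83×10^5, ε/D = 4.81×10^-5 → f = 0.01506 (Swamee-Jain)
Major: h_f = f(L/D)·V²/2g = 0.01506·10188·0.3772 = 57.88 m
Minor: ΣK = 2.45; h_m = ΣK·V²/2g = 0.9242 m
Total H_L = 57.88 + 0.9242 = 58.80 m

H_L ≈ 58.8 m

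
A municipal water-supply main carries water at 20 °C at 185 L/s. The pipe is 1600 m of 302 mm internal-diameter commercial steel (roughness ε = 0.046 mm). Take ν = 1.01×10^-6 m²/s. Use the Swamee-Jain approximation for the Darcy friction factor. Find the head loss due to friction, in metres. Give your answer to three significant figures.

V = 4Q/(πD²) = 4·0.185/(π·0.302²) = 2.583 m/s
Re = VD/ν = 2.583·0.302/1.01×10^-6 = 7.72×10^5 → turbulent
ε/D = 0.046/302 = 1.52×10^-4
Swamee-Jain: f = 0.01448
h_f = f(L/D)V²/(2g) = 0.01448·(1600/0.302)·2.583²/(2·9.81) = 26.08 m

h_f ≈ 26.1 m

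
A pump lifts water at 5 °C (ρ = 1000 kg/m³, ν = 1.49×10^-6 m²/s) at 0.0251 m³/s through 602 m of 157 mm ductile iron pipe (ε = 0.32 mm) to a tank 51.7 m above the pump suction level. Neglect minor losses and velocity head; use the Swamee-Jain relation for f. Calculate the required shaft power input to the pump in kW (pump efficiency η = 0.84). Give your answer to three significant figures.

V = 4Q/(πD²) = 1.297 m/s; Re = 1.37×10^5; ε/D = 0.00204; f = 0.02500
h_f = f(L/D)V²/2g = 8.212 m
Total head H = z + h_f = 51.7 + 8.212 = 59.91 m
P_hyd = ρgQH = 1000·9.81·0.0251·59.91 = 14.75 kW
P_shaft = P_hyd/η = 14.75/0.84 = 17.56 kW

P_shaft ≈ 17.6 kW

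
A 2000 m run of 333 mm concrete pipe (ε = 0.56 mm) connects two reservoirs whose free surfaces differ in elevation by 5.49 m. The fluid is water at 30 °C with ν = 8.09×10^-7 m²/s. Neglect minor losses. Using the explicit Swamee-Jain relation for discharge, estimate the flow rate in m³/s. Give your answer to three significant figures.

Q ≈ 0.0770 m³/s

Swamee-Jain (Type II): Q = -0.965·√(gD⁵h_f/L)·ln[ε/(3.7D) + √(3.17ν²L/(gD³h_f))]
√(gD⁵h_f/L) = √(9.81·0.333⁵·5.49/2000) = 0.01050
ε/(3.7D) = 4.55×10^-4; √(3.17ν²L/(gD³h_f)) = 4.57×10^-5
Q = -0.965·0.01050·ln(5.002×10^-4) = 0.07702 m³/s
Check: V = 0.884 m/s, Re = 3.64×10^5, f = 0.02308, h_f = 5.52 m ≈ 5.49 m ✓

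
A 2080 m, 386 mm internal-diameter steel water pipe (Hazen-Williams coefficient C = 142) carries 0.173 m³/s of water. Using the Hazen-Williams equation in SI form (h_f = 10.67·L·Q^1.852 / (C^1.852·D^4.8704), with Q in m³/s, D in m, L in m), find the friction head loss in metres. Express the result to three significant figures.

h_f = 10.67·2080·0.173^1.852 / (142^1.852·0.386^4.8704) = 9.174 m

h_f ≈ 9.17 m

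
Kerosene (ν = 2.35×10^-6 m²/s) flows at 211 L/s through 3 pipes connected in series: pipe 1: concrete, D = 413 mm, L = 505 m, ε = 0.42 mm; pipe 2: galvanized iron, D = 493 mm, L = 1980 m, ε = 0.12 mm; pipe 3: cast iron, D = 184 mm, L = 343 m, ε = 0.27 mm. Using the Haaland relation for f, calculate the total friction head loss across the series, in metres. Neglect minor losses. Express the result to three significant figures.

Pipe 1: V = 1.575 m/s, Re = 2.77×10^5, ε/D = 0.00102, f = 0.02066, h_1 = f(L/D)V²/2g = 3.194 m
Pipe 2: V = 1.105 m/s, Re = 2.32×10^5, ε/D = 2.43×10^-4, f = 0.01685, h_2 = f(L/D)V²/2g = 4.215 m
Pipe 3: V = 7.935 m/s, Re = 6.21×10^5, ε/D = 0.00147, f = 0.02197, h_3 = f(L/D)V²/2g = 131.4 m
Series → Q common, losses add: H = Σh = 138.9 m

H ≈ 139 m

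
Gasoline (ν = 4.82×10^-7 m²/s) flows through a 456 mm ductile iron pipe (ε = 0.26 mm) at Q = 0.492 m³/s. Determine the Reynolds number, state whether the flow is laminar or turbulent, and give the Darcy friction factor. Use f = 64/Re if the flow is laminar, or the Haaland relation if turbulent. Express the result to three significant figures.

Re ≈ 2.85×10^6; turbulent; f ≈ 0.0174

V = 4Q/(πD²) = 3.013 m/s
Re = VD/ν = 3.013·0.456/4.82×10^-7 = 2.85×10^6
Re > 4000 → turbulent; ε/D = 5.70×10^-4
Haaland: f = 0.01738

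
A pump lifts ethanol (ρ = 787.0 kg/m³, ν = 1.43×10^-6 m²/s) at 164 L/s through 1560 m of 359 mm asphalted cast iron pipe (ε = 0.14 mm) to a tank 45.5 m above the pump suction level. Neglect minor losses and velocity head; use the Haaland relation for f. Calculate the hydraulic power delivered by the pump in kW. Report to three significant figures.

V = 4Q/(πD²) = 1.620 m/s; Re = 4.07×10^5; ε/D = 3.90×10^-4; f = 0.01704
h_f = f(L/D)V²/2g = 9.906 m
Total head H = z + h_f = 45.5 + 9.906 = 55.41 m
P_hyd = ρgQH = 787.0·9.81·0.164·55.41 = 70.15 kW

P_hyd ≈ 70.2 kW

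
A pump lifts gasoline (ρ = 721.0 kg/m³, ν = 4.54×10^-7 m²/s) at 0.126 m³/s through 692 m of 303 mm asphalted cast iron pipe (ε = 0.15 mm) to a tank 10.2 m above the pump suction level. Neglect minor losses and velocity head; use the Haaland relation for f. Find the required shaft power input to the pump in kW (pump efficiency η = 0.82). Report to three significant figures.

P_shaft ≈ 17.7 kW

V = 4Q/(πD²) = 1.747 m/s; Re = 1.17×10^6; ε/D = 4.95×10^-4; f = 0.01708
h_f = f(L/D)V²/2g = 6.070 m
Total head H = z + h_f = 10.2 + 6.070 = 16.27 m
P_hyd = ρgQH = 721.0·9.81·0.126·16.27 = 14.50 kW
P_shaft = P_hyd/η = 14.50/0.82 = 17.68 kW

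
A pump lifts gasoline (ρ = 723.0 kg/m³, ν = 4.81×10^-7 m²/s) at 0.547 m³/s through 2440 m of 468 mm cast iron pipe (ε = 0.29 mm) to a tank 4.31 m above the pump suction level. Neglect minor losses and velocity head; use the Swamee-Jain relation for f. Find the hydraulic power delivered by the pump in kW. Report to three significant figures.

V = 4Q/(πD²) = 3.180 m/s; Re = 3.09×10^6; ε/D = 6.20×10^-4; f = 0.01773
h_f = f(L/D)V²/2g = 47.64 m
Total head H = z + h_f = 4.31 + 47.64 = 51.95 m
P_hyd = ρgQH = 723.0·9.81·0.547·51.95 = 201.5 kW

P_hyd ≈ 202 kW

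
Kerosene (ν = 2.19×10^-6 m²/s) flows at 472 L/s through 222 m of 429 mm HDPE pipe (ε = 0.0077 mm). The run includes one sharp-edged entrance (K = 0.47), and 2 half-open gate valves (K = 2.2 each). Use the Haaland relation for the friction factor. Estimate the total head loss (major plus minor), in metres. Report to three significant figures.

H_L ≈ 6.23 m

V = 4Q/(πD²) = 3.265 m/s; V²/2g = 0.5435 m
Re = 6.40×10^5, ε/D = 1.79×10^-5 → f = 0.01276 (Haaland)
Major: h_f = f(L/D)·V²/2g = 0.01276·517.5·0.5435 = 3.587 m
Minor: ΣK = 4.87; h_m = ΣK·V²/2g = 2.647 m
Total H_L = 3.587 + 2.647 = 6.234 m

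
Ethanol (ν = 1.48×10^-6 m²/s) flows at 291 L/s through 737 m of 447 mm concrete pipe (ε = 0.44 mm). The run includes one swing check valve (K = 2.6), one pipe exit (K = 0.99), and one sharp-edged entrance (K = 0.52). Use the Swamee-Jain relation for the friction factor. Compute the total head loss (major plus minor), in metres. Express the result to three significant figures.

V = 4Q/(πD²) = 1.854 m/s; V²/2g = 0.1753 m
Re = 5.60×10^5, ε/D = 9.84×10^-4 → f = 0.02022 (Swamee-Jain)
Major: h_f = f(L/D)·V²/2g = 0.02022·1649·0.1753 = 5.842 m
Minor: ΣK = 4.11; h_m = ΣK·V²/2g = 0.7203 m
Total H_L = 5.842 + 0.7203 = 6.563 m

H_L ≈ 6.56 m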